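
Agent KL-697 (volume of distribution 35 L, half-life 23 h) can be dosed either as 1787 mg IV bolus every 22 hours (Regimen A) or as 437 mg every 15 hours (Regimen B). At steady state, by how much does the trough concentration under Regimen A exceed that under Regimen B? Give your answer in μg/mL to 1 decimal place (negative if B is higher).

Regimen A: f = (1/2)^(22/23) ≈ 0.5153; Cmin,ss = (1787/35)·f/(1−f) ≈ 54.280 μg/mL.
Regimen B: f = (1/2)^(15/23) ≈ 0.6363; Cmin,ss = (437/35)·f/(1−f) ≈ 21.844 μg/mL.
Difference ≈ 54.280 − 21.844 ≈ 32.436 μg/mL.

32.4 μg/mL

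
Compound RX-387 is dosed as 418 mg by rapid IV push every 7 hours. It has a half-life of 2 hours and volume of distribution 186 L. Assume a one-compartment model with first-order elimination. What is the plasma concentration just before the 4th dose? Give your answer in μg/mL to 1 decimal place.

0.2 μg/mL

f = (1/2)^(τ/t½) = (1/2)^(7/2) ≈ 0.0884.
C₀ = D/Vd = 418/186 ≈ 2.247 μg/mL.
Before the 4th dose, 3 doses have been given. Superposition: Cmin = C₀·(f + f² + … + f^3).
≈ 2.247 × (0.0884 + 0.0078 + 0.0007) ≈ 2.247 × 0.0969 ≈ 0.218 μg/mL.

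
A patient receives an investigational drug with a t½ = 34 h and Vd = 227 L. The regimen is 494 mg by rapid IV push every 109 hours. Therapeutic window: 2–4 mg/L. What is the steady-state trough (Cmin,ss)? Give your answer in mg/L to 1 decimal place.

Over one 109-h interval, 109/34 ≈ 3.2059 half-lives elapse, leaving f ≈ 0.1084 of each dose.
Each bolus raises the concentration by D/Vd = 494/227 ≈ 2.176 mg/L.
Steady-state trough Cmin,ss = C₀·f/(1−f) ≈ 2.176 × 0.1084/0.8916 ≈ 0.265 mg/L.
Trough 0.3 mg/L vs MEC 2 mg/L: subtherapeutic.

0.3 mg/L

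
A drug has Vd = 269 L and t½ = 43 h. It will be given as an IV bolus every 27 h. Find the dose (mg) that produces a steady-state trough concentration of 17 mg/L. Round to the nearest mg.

2494 mg

τ/t½ = 27/43 ≈ 0.62791, so f = (1/2)^(27/43) ≈ 0.647115.
Cmin,ss = (D/Vd)·f/(1−f), so D = Cmin,ss·Vd·(1−f)/f.
D = 17 × 269 × (1−f)/f ≈ 17 × 269 × 0.54532 ≈ 2493.75 mg.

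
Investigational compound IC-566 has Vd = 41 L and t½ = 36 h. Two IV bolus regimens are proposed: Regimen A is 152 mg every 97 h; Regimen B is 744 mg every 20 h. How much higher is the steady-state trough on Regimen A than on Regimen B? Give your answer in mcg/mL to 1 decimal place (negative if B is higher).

-38.0 mcg/mL

Regimen A: f = (1/2)^(97/36) ≈ 0.1545; Cmin,ss = (152/41)·f/(1−f) ≈ 0.677 mcg/mL.
Regimen B: f = (1/2)^(20/36) ≈ 0.6804; Cmin,ss = (744/41)·f/(1−f) ≈ 38.632 mcg/mL.
Difference ≈ 0.677 − 38.632 ≈ -37.955 mcg/mL.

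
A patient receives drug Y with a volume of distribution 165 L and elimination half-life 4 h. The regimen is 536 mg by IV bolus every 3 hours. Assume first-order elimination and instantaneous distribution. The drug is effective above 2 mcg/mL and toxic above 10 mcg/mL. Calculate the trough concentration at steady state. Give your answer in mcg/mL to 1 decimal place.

Over one 3-h interval, 3/4 ≈ 0.75 half-lives elapse, leaving f ≈ 0.5946 of each dose.
Each bolus raises the concentration by D/Vd = 536/165 ≈ 3.248 mcg/mL.
Steady-state trough Cmin,ss = C₀·f/(1−f) ≈ 3.248 × 0.5946/0.4054 ≈ 4.764 mcg/mL.
Trough 4.8 mcg/mL vs MEC 2 mcg/mL: adequate.

4.8 mcg/mL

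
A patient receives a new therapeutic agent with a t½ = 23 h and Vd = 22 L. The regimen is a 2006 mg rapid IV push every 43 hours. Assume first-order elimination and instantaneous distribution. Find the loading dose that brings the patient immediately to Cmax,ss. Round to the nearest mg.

f = (1/2)^(43/23) ≈ 0.273656; accumulation ratio R = 1/(1−f) ≈ 1.37676.
Loading dose to hit Cmax,ss on first dose: D_load = D_maint·R ≈ 2006 × 1.37676 ≈ 2761.78 mg.

2762 mg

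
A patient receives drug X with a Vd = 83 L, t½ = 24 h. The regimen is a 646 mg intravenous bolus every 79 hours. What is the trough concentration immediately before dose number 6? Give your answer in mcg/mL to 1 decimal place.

f = (1/2)^(τ/t½) = (1/2)^(79/24) ≈ 0.1021.
C₀ = D/Vd = 646/83 ≈ 7.783 mcg/mL.
Before the 6th dose, 5 doses have been given. Superposition: Cmin = C₀·(f + f² + … + f^5).
≈ 7.783 × (0.1021 + 0.0104 + 0.0011 + 0.0001 + 0.0000) ≈ 7.783 × 0.1137 ≈ 0.885 mcg/mL.

0.9 mcg/mL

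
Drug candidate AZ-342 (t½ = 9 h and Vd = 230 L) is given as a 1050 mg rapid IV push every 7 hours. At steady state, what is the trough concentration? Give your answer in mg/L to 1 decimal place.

k = ln2/t½ = ln2/9 ≈ 0.077016 h⁻¹; fraction remaining f = e^(−kτ) = e^(−0.077016×7) ≈ 0.5833.
Accumulation ratio R = 1/(1 − f) ≈ 1/0.4167 ≈ 2.3998.
Each bolus raises the concentration by D/Vd = 1050/230 ≈ 4.565 mg/L.
Cmax,ss = C₀/(1 − f) ≈ 4.565/0.4167 ≈ 10.955 mg/L.
Steady-state trough Cmin,ss = Cmax,ss·f ≈ 10.955 × 0.5833 ≈ 6.390 mg/L.

6.4 mg/L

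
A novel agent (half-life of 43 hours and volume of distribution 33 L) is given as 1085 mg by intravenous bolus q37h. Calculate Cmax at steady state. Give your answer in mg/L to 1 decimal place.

73.2 mg/L

Over one 37-h interval, 37/43 ≈ 0.86047 half-lives elapse, leaving f ≈ 0.5508 of each dose.
At steady state, accumulation factor R = 1/(1 − e^(−kτ)) ≈ 2.2262.
Each bolus raises the concentration by D/Vd = 1085/33 ≈ 32.879 mg/L.
Steady-state peak Cmax,ss = C₀·R ≈ 32.879 × 2.2262 ≈ 73.195 mg/L.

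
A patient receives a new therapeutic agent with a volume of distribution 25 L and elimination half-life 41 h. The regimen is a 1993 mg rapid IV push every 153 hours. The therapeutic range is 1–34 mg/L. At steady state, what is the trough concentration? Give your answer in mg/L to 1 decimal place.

6.5 mg/L

τ/t½ = 153/41 ≈ 3.7317, so fraction remaining f = (1/2)^(153/41) ≈ 0.0753.
Accumulation ratio R = 1/(1 − f) ≈ 1/0.9247 ≈ 1.0814.
Each bolus raises the concentration by D/Vd = 1993/25 ≈ 79.720 mg/L.
Steady-state peak Cmax,ss = C₀·R ≈ 79.720 × 1.0814 ≈ 86.209 mg/L.
One interval later, Cmin,ss = Cmax,ss·e^(−kτ) ≈ 86.209 × 0.0753 ≈ 6.492 mg/L.
Trough 6.5 mg/L vs MEC 1 mg/L: adequate.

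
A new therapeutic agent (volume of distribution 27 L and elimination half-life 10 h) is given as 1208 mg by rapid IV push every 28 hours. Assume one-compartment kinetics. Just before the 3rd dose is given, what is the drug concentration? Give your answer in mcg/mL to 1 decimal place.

f = (1/2)^(τ/t½) = (1/2)^(28/10) ≈ 0.1436.
C₀ = D/Vd = 1208/27 ≈ 44.741 mcg/mL.
Before the 3rd dose, 2 doses have been given. Superposition: Cmin = C₀·(f + f²).
≈ 44.741 × (0.1436 + 0.0206) ≈ 44.741 × 0.1642 ≈ 7.346 mcg/mL.

7.3 mcg/mL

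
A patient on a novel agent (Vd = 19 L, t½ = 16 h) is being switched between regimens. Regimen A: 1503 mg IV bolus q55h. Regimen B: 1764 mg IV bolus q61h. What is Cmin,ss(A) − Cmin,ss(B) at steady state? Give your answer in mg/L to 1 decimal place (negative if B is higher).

0.9 mg/L

Regimen A: f = (1/2)^(55/16) ≈ 0.0923; Cmin,ss = (1503/19)·f/(1−f) ≈ 8.044 mg/L.
Regimen B: f = (1/2)^(61/16) ≈ 0.0712; Cmin,ss = (1764/19)·f/(1−f) ≈ 7.117 mg/L.
Difference ≈ 8.044 − 7.117 ≈ 0.927 mg/L.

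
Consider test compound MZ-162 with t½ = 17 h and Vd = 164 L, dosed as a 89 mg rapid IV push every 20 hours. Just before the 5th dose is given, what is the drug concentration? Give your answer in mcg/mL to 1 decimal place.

f = (1/2)^(τ/t½) = (1/2)^(20/17) ≈ 0.4424.
C₀ = D/Vd = 89/164 ≈ 0.543 mcg/mL.
Before the 5th dose, 4 doses have been given. Superposition: Cmin = C₀·(f + f² + … + f^4).
≈ 0.543 × (0.4424 + 0.1957 + 0.0866 + 0.0383) ≈ 0.543 × 0.7630 ≈ 0.414 mcg/mL.

0.4 mcg/mL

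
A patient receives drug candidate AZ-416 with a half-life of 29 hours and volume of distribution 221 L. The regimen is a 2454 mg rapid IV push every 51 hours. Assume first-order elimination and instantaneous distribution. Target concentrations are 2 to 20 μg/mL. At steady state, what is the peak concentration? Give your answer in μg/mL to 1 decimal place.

Over one 51-h interval, 51/29 ≈ 1.7586 half-lives elapse, leaving f ≈ 0.2955 of each dose.
Accumulation ratio R = 1/(1 − f) ≈ 1/0.7045 ≈ 1.4194.
Each bolus raises the concentration by D/Vd = 2454/221 ≈ 11.104 μg/mL.
Steady-state peak Cmax,ss = C₀·R ≈ 11.104 × 1.4194 ≈ 15.761 μg/mL.
Peak 15.8 μg/mL vs MTC 20 μg/mL: below toxic threshold.

15.8 μg/mL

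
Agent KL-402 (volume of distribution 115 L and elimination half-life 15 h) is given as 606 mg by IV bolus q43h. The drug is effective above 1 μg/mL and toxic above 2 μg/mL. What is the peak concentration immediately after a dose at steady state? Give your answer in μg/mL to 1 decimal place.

Over one 43-h interval, 43/15 ≈ 2.8667 half-lives elapse, leaving f ≈ 0.1371 of each dose.
At steady state, accumulation factor R = 1/(1 − e^(−kτ)) ≈ 1.1589.
Each bolus raises the concentration by D/Vd = 606/115 ≈ 5.270 μg/mL.
Steady-state peak Cmax,ss = C₀·R ≈ 5.270 × 1.1589 ≈ 6.107 μg/mL.
Peak 6.1 μg/mL vs MTC 2 μg/mL: exceeds toxic threshold.

6.1 μg/mL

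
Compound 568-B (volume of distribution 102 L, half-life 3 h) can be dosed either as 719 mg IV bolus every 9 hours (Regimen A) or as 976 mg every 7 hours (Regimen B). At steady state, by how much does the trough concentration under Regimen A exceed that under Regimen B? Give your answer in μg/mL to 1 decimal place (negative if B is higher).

Regimen A: f = (1/2)^(9/3) ≈ 0.1250; Cmin,ss = (719/102)·f/(1−f) ≈ 1.007 μg/mL.
Regimen B: f = (1/2)^(7/3) ≈ 0.1984; Cmin,ss = (976/102)·f/(1−f) ≈ 2.368 μg/mL.
Difference ≈ 1.007 − 2.368 ≈ -1.361 μg/mL.

-1.4 μg/mL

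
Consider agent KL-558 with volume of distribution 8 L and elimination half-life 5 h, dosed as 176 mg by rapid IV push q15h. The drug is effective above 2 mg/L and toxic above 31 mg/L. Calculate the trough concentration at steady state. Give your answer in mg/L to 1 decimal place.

The dosing interval is 3 half-lives, so f = 2^(−3) = 0.125.
Accumulation ratio R = 1/(1 − f) = 1/0.875 = 8/7.
Single-dose peak C₀ = D/Vd = 176/8 = 22 mg/L.
Steady-state peak Cmax,ss = C₀·R = 22 × 8/7 ≈ 25.143 mg/L.
Steady-state trough Cmin,ss = Cmax,ss·f ≈ 25.143 × 0.125 ≈ 3.143 mg/L.
Trough 3.1 mg/L vs MEC 2 mg/L: adequate.

3.1 mg/L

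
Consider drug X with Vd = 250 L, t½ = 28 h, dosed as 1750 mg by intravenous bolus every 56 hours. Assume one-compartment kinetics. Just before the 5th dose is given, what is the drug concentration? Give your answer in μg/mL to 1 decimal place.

f = (1/2)^(τ/t½) = (1/2)^(56/28) ≈ 0.2500.
C₀ = D/Vd = 1750/250 ≈ 7.000 μg/mL.
Before the 5th dose, 4 doses have been given. Superposition: Cmin = C₀·(f + f² + … + f^4).
≈ 7.000 × (0.2500 + 0.0625 + 0.0156 + 0.0039) ≈ 7.000 × 0.3320 ≈ 2.324 μg/mL.

2.3 μg/mL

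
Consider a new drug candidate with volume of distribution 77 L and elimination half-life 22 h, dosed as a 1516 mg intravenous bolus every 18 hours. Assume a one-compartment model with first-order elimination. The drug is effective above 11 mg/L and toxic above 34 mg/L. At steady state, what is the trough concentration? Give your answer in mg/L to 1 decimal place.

k = ln2/t½ = ln2/22 ≈ 0.031507 h⁻¹; fraction remaining f = e^(−kτ) = e^(−0.031507×18) ≈ 0.5672.
Each bolus raises the concentration by D/Vd = 1516/77 ≈ 19.688 mg/L.
Steady-state trough Cmin,ss = C₀·f/(1−f) ≈ 19.688 × 0.5672/0.4328 ≈ 25.802 mg/L.
Trough 25.8 mg/L vs MEC 11 mg/L: adequate.

25.8 mg/L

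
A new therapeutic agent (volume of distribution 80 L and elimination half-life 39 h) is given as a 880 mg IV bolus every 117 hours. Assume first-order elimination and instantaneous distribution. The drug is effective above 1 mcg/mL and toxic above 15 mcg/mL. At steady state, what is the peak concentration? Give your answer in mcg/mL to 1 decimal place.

12.6 mcg/mL

τ = 117 h = 3 half-lives, so f = (1/2)^3 = 0.125.
Accumulation ratio R = 1/(1 − f) = 1/0.875 = 8/7.
Single-dose peak C₀ = D/Vd = 880/80 = 11 mcg/mL.
Steady-state peak Cmax,ss = C₀·R = 11 × 8/7 ≈ 12.571 mcg/mL.
Peak 12.6 mcg/mL vs MTC 15 mcg/mL: below toxic threshold.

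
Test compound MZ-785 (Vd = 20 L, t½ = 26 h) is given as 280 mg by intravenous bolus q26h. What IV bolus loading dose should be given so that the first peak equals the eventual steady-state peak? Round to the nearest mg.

560 mg

f = (1/2)^(26/26) ≈ 0.500000; accumulation ratio R = 1/(1−f) ≈ 2.00000.
Loading dose to hit Cmax,ss on first dose: D_load = D_maint·R ≈ 280 × 2.00000 ≈ 560.00 mg.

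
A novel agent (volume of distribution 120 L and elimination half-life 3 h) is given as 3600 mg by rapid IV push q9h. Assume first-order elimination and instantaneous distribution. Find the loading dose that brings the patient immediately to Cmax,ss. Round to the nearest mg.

f = (1/2)^(9/3) ≈ 0.125000; accumulation ratio R = 1/(1−f) ≈ 1.14286.
Loading dose to hit Cmax,ss on first dose: D_load = D_maint·R ≈ 3600 × 1.14286 ≈ 4114.30 mg.

4114 mg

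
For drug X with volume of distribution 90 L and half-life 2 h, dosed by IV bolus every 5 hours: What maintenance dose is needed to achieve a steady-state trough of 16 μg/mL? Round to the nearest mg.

6706 mg

τ/t½ = 5/2 ≈ 2.5, so f = (1/2)^(5/2) ≈ 0.176777.
Cmin,ss = (D/Vd)·f/(1−f), so D = Cmin,ss·Vd·(1−f)/f.
D = 16 × 90 × (1−f)/f ≈ 16 × 90 × 4.65684 ≈ 6705.85 mg.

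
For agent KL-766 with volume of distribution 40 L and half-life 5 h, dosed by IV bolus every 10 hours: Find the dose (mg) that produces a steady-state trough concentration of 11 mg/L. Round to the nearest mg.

τ/t½ = 10/5 ≈ 2, so f = (1/2)^(10/5) ≈ 0.250000.
Cmin,ss = (D/Vd)·f/(1−f), so D = Cmin,ss·Vd·(1−f)/f.
D = 11 × 40 × (1−f)/f ≈ 11 × 40 × 3.00000 ≈ 1320.00 mg.

1320 mg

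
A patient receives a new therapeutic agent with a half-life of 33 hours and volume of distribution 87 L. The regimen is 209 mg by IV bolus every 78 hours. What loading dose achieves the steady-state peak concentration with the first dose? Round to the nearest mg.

259 mg

f = (1/2)^(78/33) ≈ 0.194301; accumulation ratio R = 1/(1−f) ≈ 1.24116.
Loading dose to hit Cmax,ss on first dose: D_load = D_maint·R ≈ 209 × 1.24116 ≈ 259.40 mg.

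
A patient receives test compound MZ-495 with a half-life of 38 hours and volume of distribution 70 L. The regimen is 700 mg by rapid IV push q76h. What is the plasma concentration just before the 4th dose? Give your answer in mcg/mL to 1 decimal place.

f = (1/2)^(τ/t½) = (1/2)^(76/38) ≈ 0.2500.
C₀ = D/Vd = 700/70 ≈ 10.000 mcg/mL.
Before the 4th dose, 3 doses have been given. Superposition: Cmin = C₀·(f + f² + … + f^3).
≈ 10.000 × (0.2500 + 0.0625 + 0.0156) ≈ 10.000 × 0.3281 ≈ 3.281 mcg/mL.

3.3 mcg/mL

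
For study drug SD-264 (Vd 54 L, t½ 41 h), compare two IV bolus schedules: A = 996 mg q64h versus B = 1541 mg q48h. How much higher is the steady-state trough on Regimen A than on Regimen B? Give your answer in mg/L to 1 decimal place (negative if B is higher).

Regimen A: f = (1/2)^(64/41) ≈ 0.3389; Cmin,ss = (996/54)·f/(1−f) ≈ 9.455 mg/L.
Regimen B: f = (1/2)^(48/41) ≈ 0.4442; Cmin,ss = (1541/54)·f/(1−f) ≈ 22.807 mg/L.
Difference ≈ 9.455 − 22.807 ≈ -13.352 mg/L.

-13.4 mg/L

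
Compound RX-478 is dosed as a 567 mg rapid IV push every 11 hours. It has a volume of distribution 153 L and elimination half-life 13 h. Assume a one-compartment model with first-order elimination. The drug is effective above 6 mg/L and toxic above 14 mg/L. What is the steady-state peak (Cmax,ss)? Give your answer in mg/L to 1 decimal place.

8.4 mg/L

τ/t½ = 11/13 ≈ 0.84615, so fraction remaining f = (1/2)^(11/13) ≈ 0.5563.
At steady state, accumulation factor R = 1/(1 − e^(−kτ)) ≈ 2.2538.
Each bolus raises the concentration by D/Vd = 567/153 ≈ 3.706 mg/L.
Cmax,ss = C₀/(1 − f) ≈ 3.706/0.4437 ≈ 8.352 mg/L.
Peak 8.4 mg/L vs MTC 14 mg/L: below toxic threshold.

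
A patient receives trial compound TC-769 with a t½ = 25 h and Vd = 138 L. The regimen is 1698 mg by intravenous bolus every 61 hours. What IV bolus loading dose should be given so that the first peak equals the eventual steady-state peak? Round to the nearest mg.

2082 mg

f = (1/2)^(61/25) ≈ 0.184284; accumulation ratio R = 1/(1−f) ≈ 1.22592.
Loading dose to hit Cmax,ss on first dose: D_load = D_maint·R ≈ 1698 × 1.22592 ≈ 2081.61 mg.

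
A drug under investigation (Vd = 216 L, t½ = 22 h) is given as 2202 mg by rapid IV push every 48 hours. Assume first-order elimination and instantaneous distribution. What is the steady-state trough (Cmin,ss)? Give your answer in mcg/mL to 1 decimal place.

2.9 mcg/mL

Over one 48-h interval, 48/22 ≈ 2.1818 half-lives elapse, leaving f ≈ 0.2204 of each dose.
Accumulation ratio R = 1/(1 − f) ≈ 1/0.7796 ≈ 1.2827.
Each bolus raises the concentration by D/Vd = 2202/216 ≈ 10.194 mcg/mL.
Steady-state peak Cmax,ss = C₀·R ≈ 10.194 × 1.2827 ≈ 13.076 mcg/mL.
Steady-state trough Cmin,ss = Cmax,ss·f ≈ 13.076 × 0.2204 ≈ 2.882 mcg/mL.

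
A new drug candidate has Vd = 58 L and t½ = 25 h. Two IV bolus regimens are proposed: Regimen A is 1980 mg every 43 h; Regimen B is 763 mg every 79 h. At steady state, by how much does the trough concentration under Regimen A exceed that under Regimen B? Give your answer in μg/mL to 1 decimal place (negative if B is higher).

13.2 μg/mL

Regimen A: f = (1/2)^(43/25) ≈ 0.3035; Cmin,ss = (1980/58)·f/(1−f) ≈ 14.876 μg/mL.
Regimen B: f = (1/2)^(79/25) ≈ 0.1119; Cmin,ss = (763/58)·f/(1−f) ≈ 1.658 μg/mL.
Difference ≈ 14.876 − 1.658 ≈ 13.218 μg/mL.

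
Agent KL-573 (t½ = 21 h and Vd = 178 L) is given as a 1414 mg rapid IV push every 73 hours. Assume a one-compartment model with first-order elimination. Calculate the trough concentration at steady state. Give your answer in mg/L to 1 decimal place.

0.8 mg/L

τ/t½ = 73/21 ≈ 3.4762, so fraction remaining f = (1/2)^(73/21) ≈ 0.0899.
Accumulation ratio R = 1/(1 − f) ≈ 1/0.9101 ≈ 1.0988.
Each bolus raises the concentration by D/Vd = 1414/178 ≈ 7.944 mg/L.
Steady-state peak Cmax,ss = C₀·R ≈ 7.944 × 1.0988 ≈ 8.729 mg/L.
Steady-state trough Cmin,ss = Cmax,ss·f ≈ 8.729 × 0.0899 ≈ 0.785 mg/L.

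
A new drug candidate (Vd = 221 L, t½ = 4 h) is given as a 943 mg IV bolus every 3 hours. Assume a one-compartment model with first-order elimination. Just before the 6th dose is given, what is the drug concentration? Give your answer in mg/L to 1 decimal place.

5.8 mg/L

f = (1/2)^(τ/t½) = (1/2)^(3/4) ≈ 0.5946.
C₀ = D/Vd = 943/221 ≈ 4.267 mg/L.
Before the 6th dose, 5 doses have been given. Superposition: Cmin = C₀·(f + f² + … + f^5).
≈ 4.267 × (0.5946 + 0.3535 + 0.2102 + 0.1250 + 0.0743) ≈ 4.267 × 1.3576 ≈ 5.793 mg/L.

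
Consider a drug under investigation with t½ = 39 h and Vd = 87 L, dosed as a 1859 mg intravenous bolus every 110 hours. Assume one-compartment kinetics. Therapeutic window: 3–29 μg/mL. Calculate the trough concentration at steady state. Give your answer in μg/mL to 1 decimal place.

Over one 110-h interval, 110/39 ≈ 2.8205 half-lives elapse, leaving f ≈ 0.1416 of each dose.
Single-dose peak C₀ = D/Vd = 1859/87 ≈ 21.368 μg/mL.
Steady-state trough Cmin,ss = C₀·f/(1−f) ≈ 21.368 × 0.1416/0.8584 ≈ 3.525 μg/mL.
Trough 3.5 μg/mL vs MEC 3 μg/mL: adequate.

3.5 μg/mL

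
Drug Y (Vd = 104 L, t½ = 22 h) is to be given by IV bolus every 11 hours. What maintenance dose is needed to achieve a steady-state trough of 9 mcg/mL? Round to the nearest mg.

τ/t½ = 11/22 ≈ 0.5, so f = (1/2)^(11/22) ≈ 0.707107.
Cmin,ss = (D/Vd)·f/(1−f), so D = Cmin,ss·Vd·(1−f)/f.
D = 9 × 104 × (1−f)/f ≈ 9 × 104 × 0.41421 ≈ 387.70 mg.

388 mg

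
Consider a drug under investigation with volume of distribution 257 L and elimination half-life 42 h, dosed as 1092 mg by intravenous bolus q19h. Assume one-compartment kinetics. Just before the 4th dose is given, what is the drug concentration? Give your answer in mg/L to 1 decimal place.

f = (1/2)^(τ/t½) = (1/2)^(19/42) ≈ 0.7308.
C₀ = D/Vd = 1092/257 ≈ 4.249 mg/L.
Before the 4th dose, 3 doses have been given. Superposition: Cmin = C₀·(f + f² + … + f^3).
≈ 4.249 × (0.7308 + 0.5341 + 0.3903) ≈ 4.249 × 1.6552 ≈ 7.033 mg/L.

7.0 mg/L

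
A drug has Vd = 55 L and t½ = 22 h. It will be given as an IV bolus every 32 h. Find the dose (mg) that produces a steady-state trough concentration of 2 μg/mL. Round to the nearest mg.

τ/t½ = 32/22 ≈ 1.4545, so f = (1/2)^(32/22) ≈ 0.364870.
Cmin,ss = (D/Vd)·f/(1−f), so D = Cmin,ss·Vd·(1−f)/f.
D = 2 × 55 × (1−f)/f ≈ 2 × 55 × 1.74070 ≈ 191.48 mg.

191 mg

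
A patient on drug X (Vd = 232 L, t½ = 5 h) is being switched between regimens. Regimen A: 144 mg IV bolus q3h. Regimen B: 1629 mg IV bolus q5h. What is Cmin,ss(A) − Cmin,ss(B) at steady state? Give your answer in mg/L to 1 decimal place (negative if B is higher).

Regimen A: f = (1/2)^(3/5) ≈ 0.6598; Cmin,ss = (144/232)·f/(1−f) ≈ 1.204 mg/L.
Regimen B: f = (1/2)^(5/5) ≈ 0.5000; Cmin,ss = (1629/232)·f/(1−f) ≈ 7.022 mg/L.
Difference ≈ 1.204 − 7.022 ≈ -5.818 mg/L.

-5.8 mg/L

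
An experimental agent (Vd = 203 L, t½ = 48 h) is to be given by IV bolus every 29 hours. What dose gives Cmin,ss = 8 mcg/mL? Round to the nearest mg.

845 mg

τ/t½ = 29/48 ≈ 0.60417, so f = (1/2)^(29/48) ≈ 0.657851.
Cmin,ss = (D/Vd)·f/(1−f), so D = Cmin,ss·Vd·(1−f)/f.
D = 8 × 203 × (1−f)/f ≈ 8 × 203 × 0.52010 ≈ 844.64 mg.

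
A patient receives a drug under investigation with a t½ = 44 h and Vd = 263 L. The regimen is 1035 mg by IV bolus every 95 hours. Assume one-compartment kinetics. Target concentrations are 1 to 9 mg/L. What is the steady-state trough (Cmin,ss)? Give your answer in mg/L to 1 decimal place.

Over one 95-h interval, 95/44 ≈ 2.1591 half-lives elapse, leaving f ≈ 0.2239 of each dose.
Single-dose peak C₀ = D/Vd = 1035/263 ≈ 3.935 mg/L.
Steady-state trough Cmin,ss = C₀·f/(1−f) ≈ 3.935 × 0.2239/0.7761 ≈ 1.135 mg/L.
Trough 1.1 mg/L vs MEC 1 mg/L: adequate.

1.1 mg/L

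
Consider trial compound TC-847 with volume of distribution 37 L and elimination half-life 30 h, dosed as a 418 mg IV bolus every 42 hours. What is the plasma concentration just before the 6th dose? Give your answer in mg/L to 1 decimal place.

6.8 mg/L

f = (1/2)^(τ/t½) = (1/2)^(42/30) ≈ 0.3789.
C₀ = D/Vd = 418/37 ≈ 11.297 mg/L.
Before the 6th dose, 5 doses have been given. Superposition: Cmin = C₀·(f + f² + … + f^5).
≈ 11.297 × (0.3789 + 0.1436 + 0.0544 + 0.0206 + 0.0078) ≈ 11.297 × 0.6053 ≈ 6.838 mg/L.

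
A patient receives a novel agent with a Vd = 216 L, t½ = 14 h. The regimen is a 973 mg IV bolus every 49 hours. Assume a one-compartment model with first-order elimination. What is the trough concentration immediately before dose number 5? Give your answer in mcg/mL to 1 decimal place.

0.4 mcg/mL

f = (1/2)^(τ/t½) = (1/2)^(49/14) ≈ 0.0884.
C₀ = D/Vd = 973/216 ≈ 4.505 mcg/mL.
Before the 5th dose, 4 doses have been given. Superposition: Cmin = C₀·(f + f² + … + f^4).
≈ 4.505 × (0.0884 + 0.0078 + 0.0007 + 0.0001) ≈ 4.505 × 0.0970 ≈ 0.437 mcg/mL.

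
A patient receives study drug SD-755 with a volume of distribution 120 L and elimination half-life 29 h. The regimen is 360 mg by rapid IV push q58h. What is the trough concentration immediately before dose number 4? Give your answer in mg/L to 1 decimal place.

f = (1/2)^(τ/t½) = (1/2)^(58/29) ≈ 0.2500.
C₀ = D/Vd = 360/120 ≈ 3.000 mg/L.
Before the 4th dose, 3 doses have been given. Superposition: Cmin = C₀·(f + f² + … + f^3).
≈ 3.000 × (0.2500 + 0.0625 + 0.0156) ≈ 3.000 × 0.3281 ≈ 0.984 mg/L.

1.0 mg/L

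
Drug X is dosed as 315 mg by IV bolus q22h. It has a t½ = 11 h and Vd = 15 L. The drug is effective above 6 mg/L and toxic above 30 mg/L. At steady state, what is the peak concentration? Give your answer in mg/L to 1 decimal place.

28.0 mg/L

τ = 22 h = 2 half-lives, so f = (1/2)^2 = 0.25.
Accumulation ratio R = 1/(1 − f) = 1/0.75 = 4/3.
Single-dose peak C₀ = D/Vd = 315/15 = 21 mg/L.
Steady-state peak Cmax,ss = C₀·R = 21 × 4/3 ≈ 28.000 mg/L.
Peak 28.0 mg/L vs MTC 30 mg/L: below toxic threshold.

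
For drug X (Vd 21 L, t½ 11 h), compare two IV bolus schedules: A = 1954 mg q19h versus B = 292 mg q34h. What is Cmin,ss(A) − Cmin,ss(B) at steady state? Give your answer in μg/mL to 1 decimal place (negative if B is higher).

38.4 μg/mL

Regimen A: f = (1/2)^(19/11) ≈ 0.3020; Cmin,ss = (1954/21)·f/(1−f) ≈ 40.258 μg/mL.
Regimen B: f = (1/2)^(34/11) ≈ 0.1174; Cmin,ss = (292/21)·f/(1−f) ≈ 1.850 μg/mL.
Difference ≈ 40.258 − 1.850 ≈ 38.408 μg/mL.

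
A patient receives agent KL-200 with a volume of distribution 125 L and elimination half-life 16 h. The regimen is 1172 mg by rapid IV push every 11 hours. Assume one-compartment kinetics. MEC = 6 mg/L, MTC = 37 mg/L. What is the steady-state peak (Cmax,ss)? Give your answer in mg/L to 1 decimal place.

Over one 11-h interval, 11/16 ≈ 0.6875 half-lives elapse, leaving f ≈ 0.6209 of each dose.
At steady state, accumulation factor R = 1/(1 − e^(−kτ)) ≈ 2.6378.
Each bolus raises the concentration by D/Vd = 1172/125 ≈ 9.376 mg/L.
Steady-state peak Cmax,ss = C₀·R ≈ 9.376 × 2.6378 ≈ 24.732 mg/L.
Peak 24.7 mg/L vs MTC 37 mg/L: below toxic threshold.

24.7 mg/L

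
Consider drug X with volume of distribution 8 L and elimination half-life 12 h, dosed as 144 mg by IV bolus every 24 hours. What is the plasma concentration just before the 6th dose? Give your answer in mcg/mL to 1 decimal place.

6.0 mcg/mL

f = (1/2)^(τ/t½) = (1/2)^(24/12) ≈ 0.2500.
C₀ = D/Vd = 144/8 ≈ 18.000 mcg/mL.
Before the 6th dose, 5 doses have been given. Superposition: Cmin = C₀·(f + f² + … + f^5).
≈ 18.000 × (0.2500 + 0.0625 + 0.0156 + 0.0039 + 0.0010) ≈ 18.000 × 0.3330 ≈ 5.994 mcg/mL.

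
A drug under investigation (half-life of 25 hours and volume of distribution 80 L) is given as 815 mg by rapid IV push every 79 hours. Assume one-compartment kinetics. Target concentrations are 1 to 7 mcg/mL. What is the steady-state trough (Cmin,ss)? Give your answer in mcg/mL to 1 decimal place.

k = ln2/t½ = ln2/25 ≈ 0.027726 h⁻¹; fraction remaining f = e^(−kτ) = e^(−0.027726×79) ≈ 0.1119.
Accumulation ratio R = 1/(1 − f) ≈ 1/0.8881 ≈ 1.1260.
Each bolus raises the concentration by D/Vd = 815/80 ≈ 10.188 mcg/mL.
Steady-state peak Cmax,ss = C₀·R ≈ 10.188 × 1.1260 ≈ 11.472 mcg/mL.
One interval later, Cmin,ss = Cmax,ss·e^(−kτ) ≈ 11.472 × 0.1119 ≈ 1.284 mcg/mL.
Trough 1.3 mcg/mL vs MEC 1 mcg/mL: adequate.

1.3 mcg/mL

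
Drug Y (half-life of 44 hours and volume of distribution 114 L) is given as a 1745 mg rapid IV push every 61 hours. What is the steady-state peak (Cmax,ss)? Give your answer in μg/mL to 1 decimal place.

τ/t½ = 61/44 ≈ 1.3864, so fraction remaining f = (1/2)^(61/44) ≈ 0.3825.
Accumulation ratio R = 1/(1 − f) ≈ 1/0.6175 ≈ 1.6194.
Each bolus raises the concentration by D/Vd = 1745/114 ≈ 15.307 μg/mL.
Steady-state peak Cmax,ss = C₀·R ≈ 15.307 × 1.6194 ≈ 24.788 μg/mL.

24.8 μg/mL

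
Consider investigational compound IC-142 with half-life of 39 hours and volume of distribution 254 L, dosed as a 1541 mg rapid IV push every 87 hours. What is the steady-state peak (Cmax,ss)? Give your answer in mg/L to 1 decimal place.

τ/t½ = 87/39 ≈ 2.2308, so fraction remaining f = (1/2)^(87/39) ≈ 0.2130.
Accumulation ratio R = 1/(1 − f) ≈ 1/0.7870 ≈ 1.2706.
Each bolus raises the concentration by D/Vd = 1541/254 ≈ 6.067 mg/L.
Steady-state peak Cmax,ss = C₀·R ≈ 6.067 × 1.2706 ≈ 7.709 mg/L.

7.7 mg/L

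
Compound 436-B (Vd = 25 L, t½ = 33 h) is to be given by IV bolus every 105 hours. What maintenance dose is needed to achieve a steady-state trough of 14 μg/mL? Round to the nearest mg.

τ/t½ = 105/33 ≈ 3.1818, so f = (1/2)^(105/33) ≈ 0.110199.
Cmin,ss = (D/Vd)·f/(1−f), so D = Cmin,ss·Vd·(1−f)/f.
D = 14 × 25 × (1−f)/f ≈ 14 × 25 × 8.07449 ≈ 2826.07 mg.

2826 mg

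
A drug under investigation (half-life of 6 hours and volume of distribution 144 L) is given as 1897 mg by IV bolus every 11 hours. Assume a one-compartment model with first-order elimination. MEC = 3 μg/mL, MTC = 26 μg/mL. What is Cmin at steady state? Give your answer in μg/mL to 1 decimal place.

k = ln2/t½ = ln2/6 ≈ 0.115525 h⁻¹; fraction remaining f = e^(−kτ) = e^(−0.115525×11) ≈ 0.2806.
Accumulation ratio R = 1/(1 − f) ≈ 1/0.7194 ≈ 1.3900.
Single-dose peak C₀ = D/Vd = 1897/144 ≈ 13.174 μg/mL.
Steady-state peak Cmax,ss = C₀·R ≈ 13.174 × 1.3900 ≈ 18.312 μg/mL.
Steady-state trough Cmin,ss = Cmax,ss·f ≈ 18.312 × 0.2806 ≈ 5.138 μg/mL.
Trough 5.1 μg/mL vs MEC 3 μg/mL: adequate.

5.1 μg/mL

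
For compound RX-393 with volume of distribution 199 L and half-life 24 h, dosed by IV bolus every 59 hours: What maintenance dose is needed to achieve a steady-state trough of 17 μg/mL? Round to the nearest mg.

τ/t½ = 59/24 ≈ 2.4583, so f = (1/2)^(59/24) ≈ 0.181957.
Cmin,ss = (D/Vd)·f/(1−f), so D = Cmin,ss·Vd·(1−f)/f.
D = 17 × 199 × (1−f)/f ≈ 17 × 199 × 4.49580 ≈ 15209.29 mg.

15209 mg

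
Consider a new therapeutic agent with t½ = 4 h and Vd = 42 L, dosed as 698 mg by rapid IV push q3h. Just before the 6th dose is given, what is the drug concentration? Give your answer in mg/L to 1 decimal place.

f = (1/2)^(τ/t½) = (1/2)^(3/4) ≈ 0.5946.
C₀ = D/Vd = 698/42 ≈ 16.619 mg/L.
Before the 6th dose, 5 doses have been given. Superposition: Cmin = C₀·(f + f² + … + f^5).
≈ 16.619 × (0.5946 + 0.3535 + 0.2102 + 0.1250 + 0.0743) ≈ 16.619 × 1.3576 ≈ 22.562 mg/L.

22.6 mg/L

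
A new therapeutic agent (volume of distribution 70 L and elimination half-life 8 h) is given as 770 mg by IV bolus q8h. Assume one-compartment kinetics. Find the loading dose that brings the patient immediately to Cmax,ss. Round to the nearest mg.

1540 mg

f = (1/2)^(8/8) ≈ 0.500000; accumulation ratio R = 1/(1−f) ≈ 2.00000.
Loading dose to hit Cmax,ss on first dose: D_load = D_maint·R ≈ 770 × 2.00000 ≈ 1540.00 mg.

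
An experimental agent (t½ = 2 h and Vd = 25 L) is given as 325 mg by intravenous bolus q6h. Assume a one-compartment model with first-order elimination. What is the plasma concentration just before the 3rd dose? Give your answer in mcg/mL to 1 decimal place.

f = (1/2)^(τ/t½) = (1/2)^(6/2) ≈ 0.1250.
C₀ = D/Vd = 325/25 ≈ 13.000 mcg/mL.
Before the 3rd dose, 2 doses have been given. Superposition: Cmin = C₀·(f + f²).
≈ 13.000 × (0.1250 + 0.0156) ≈ 13.000 × 0.1406 ≈ 1.828 mcg/mL.

1.8 mcg/mL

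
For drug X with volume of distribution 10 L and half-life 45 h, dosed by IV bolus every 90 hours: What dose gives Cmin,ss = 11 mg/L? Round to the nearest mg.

τ/t½ = 90/45 ≈ 2, so f = (1/2)^(90/45) ≈ 0.250000.
Cmin,ss = (D/Vd)·f/(1−f), so D = Cmin,ss·Vd·(1−f)/f.
D = 11 × 10 × (1−f)/f ≈ 11 × 10 × 3.00000 ≈ 330.00 mg.

330 mg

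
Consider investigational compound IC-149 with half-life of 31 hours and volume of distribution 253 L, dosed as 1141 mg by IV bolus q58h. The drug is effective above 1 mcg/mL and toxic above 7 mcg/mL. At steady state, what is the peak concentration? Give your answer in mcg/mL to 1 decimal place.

τ/t½ = 58/31 ≈ 1.871, so fraction remaining f = (1/2)^(58/31) ≈ 0.2734.
At steady state, accumulation factor R = 1/(1 − e^(−kτ)) ≈ 1.3763.
Single-dose peak C₀ = D/Vd = 1141/253 ≈ 4.510 mcg/mL.
Steady-state peak Cmax,ss = C₀·R ≈ 4.510 × 1.3763 ≈ 6.207 mcg/mL.
Peak 6.2 mcg/mL vs MTC 7 mcg/mL: below toxic threshold.

6.2 mcg/mL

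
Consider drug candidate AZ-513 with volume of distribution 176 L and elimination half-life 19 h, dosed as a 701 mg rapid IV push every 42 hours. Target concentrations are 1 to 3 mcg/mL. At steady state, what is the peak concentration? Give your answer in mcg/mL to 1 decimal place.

k = ln2/t½ = ln2/19 ≈ 0.036481 h⁻¹; fraction remaining f = e^(−kτ) = e^(−0.036481×42) ≈ 0.2161.
Accumulation ratio R = 1/(1 − f) ≈ 1/0.7839 ≈ 1.2757.
Single-dose peak C₀ = D/Vd = 701/176 ≈ 3.983 mcg/mL.
Steady-state peak Cmax,ss = C₀·R ≈ 3.983 × 1.2757 ≈ 5.081 mcg/mL.
Peak 5.1 mcg/mL vs MTC 3 mcg/mL: exceeds toxic threshold.

5.1 mcg/mL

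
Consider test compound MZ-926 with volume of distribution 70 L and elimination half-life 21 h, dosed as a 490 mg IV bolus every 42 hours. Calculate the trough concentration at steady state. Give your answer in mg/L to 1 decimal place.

The dosing interval is 2 half-lives, so f = 2^(−2) = 0.25.
At steady state, R = 1/(1 − 0.25) = 4/3.
Single-dose peak C₀ = D/Vd = 490/70 = 7 mg/L.
Steady-state peak Cmax,ss = C₀·R = 7 × 4/3 ≈ 9.333 mg/L.
Steady-state trough Cmin,ss = Cmax,ss·f ≈ 9.333 × 0.25 ≈ 2.333 mg/L.

2.3 mg/L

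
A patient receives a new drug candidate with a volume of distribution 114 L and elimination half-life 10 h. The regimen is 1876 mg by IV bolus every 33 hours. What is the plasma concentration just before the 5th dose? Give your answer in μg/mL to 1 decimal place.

1.9 μg/mL

f = (1/2)^(τ/t½) = (1/2)^(33/10) ≈ 0.1015.
C₀ = D/Vd = 1876/114 ≈ 16.456 μg/mL.
Before the 5th dose, 4 doses have been given. Superposition: Cmin = C₀·(f + f² + … + f^4).
≈ 16.456 × (0.1015 + 0.0103 + 0.0010 + 0.0001) ≈ 16.456 × 0.1129 ≈ 1.858 μg/mL.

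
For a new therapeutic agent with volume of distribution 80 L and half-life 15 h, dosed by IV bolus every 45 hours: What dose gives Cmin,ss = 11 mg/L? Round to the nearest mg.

τ/t½ = 45/15 ≈ 3, so f = (1/2)^(45/15) ≈ 0.125000.
Cmin,ss = (D/Vd)·f/(1−f), so D = Cmin,ss·Vd·(1−f)/f.
D = 11 × 80 × (1−f)/f ≈ 11 × 80 × 7.00000 ≈ 6160.00 mg.

6160 mg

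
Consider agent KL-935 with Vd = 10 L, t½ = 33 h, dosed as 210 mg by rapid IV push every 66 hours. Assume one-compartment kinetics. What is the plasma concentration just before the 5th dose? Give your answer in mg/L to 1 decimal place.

f = (1/2)^(τ/t½) = (1/2)^(66/33) ≈ 0.2500.
C₀ = D/Vd = 210/10 ≈ 21.000 mg/L.
Before the 5th dose, 4 doses have been given. Superposition: Cmin = C₀·(f + f² + … + f^4).
≈ 21.000 × (0.2500 + 0.0625 + 0.0156 + 0.0039) ≈ 21.000 × 0.3320 ≈ 6.972 mg/L.

7.0 mg/L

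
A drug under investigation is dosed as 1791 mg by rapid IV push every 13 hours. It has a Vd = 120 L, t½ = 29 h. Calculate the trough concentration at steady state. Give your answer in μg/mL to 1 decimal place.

41.0 μg/mL

Over one 13-h interval, 13/29 ≈ 0.44828 half-lives elapse, leaving f ≈ 0.7329 of each dose.
Each bolus raises the concentration by D/Vd = 1791/120 ≈ 14.925 μg/mL.
Steady-state trough Cmin,ss = C₀·f/(1−f) ≈ 14.925 × 0.7329/0.2671 ≈ 40.953 μg/mL.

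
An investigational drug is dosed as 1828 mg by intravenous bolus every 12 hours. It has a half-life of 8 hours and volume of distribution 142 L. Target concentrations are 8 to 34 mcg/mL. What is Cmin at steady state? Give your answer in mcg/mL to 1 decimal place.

τ/t½ = 12/8 ≈ 1.5, so fraction remaining f = (1/2)^(12/8) ≈ 0.3536.
Accumulation ratio R = 1/(1 − f) ≈ 1/0.6464 ≈ 1.5470.
Each bolus raises the concentration by D/Vd = 1828/142 ≈ 12.873 mcg/mL.
Cmax,ss = C₀/(1 − f) ≈ 12.873/0.6464 ≈ 19.915 mcg/mL.
Steady-state trough Cmin,ss = Cmax,ss·f ≈ 19.915 × 0.3536 ≈ 7.042 mcg/mL.
Trough 7.0 mcg/mL vs MEC 8 mcg/mL: subtherapeutic.

7.0 mcg/mL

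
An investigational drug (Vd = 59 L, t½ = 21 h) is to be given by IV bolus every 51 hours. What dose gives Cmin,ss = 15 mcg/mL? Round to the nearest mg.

3879 mg

τ/t½ = 51/21 ≈ 2.4286, so f = (1/2)^(51/21) ≈ 0.185749.
Cmin,ss = (D/Vd)·f/(1−f), so D = Cmin,ss·Vd·(1−f)/f.
D = 15 × 59 × (1−f)/f ≈ 15 × 59 × 4.38361 ≈ 3879.49 mg.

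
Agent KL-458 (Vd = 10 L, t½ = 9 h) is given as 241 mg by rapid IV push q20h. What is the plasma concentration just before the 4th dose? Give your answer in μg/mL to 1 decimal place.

6.5 μg/mL

f = (1/2)^(τ/t½) = (1/2)^(20/9) ≈ 0.2143.
C₀ = D/Vd = 241/10 ≈ 24.100 μg/mL.
Before the 4th dose, 3 doses have been given. Superposition: Cmin = C₀·(f + f² + … + f^3).
≈ 24.100 × (0.2143 + 0.0459 + 0.0098) ≈ 24.100 × 0.2700 ≈ 6.507 μg/mL.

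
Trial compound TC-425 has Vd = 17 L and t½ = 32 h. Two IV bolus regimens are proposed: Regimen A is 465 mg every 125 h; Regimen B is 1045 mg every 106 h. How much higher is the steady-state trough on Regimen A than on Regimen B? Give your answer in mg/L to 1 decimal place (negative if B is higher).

Regimen A: f = (1/2)^(125/32) ≈ 0.0667; Cmin,ss = (465/17)·f/(1−f) ≈ 1.955 mg/L.
Regimen B: f = (1/2)^(106/32) ≈ 0.1007; Cmin,ss = (1045/17)·f/(1−f) ≈ 6.883 mg/L.
Difference ≈ 1.955 − 6.883 ≈ -4.928 mg/L.

-4.9 mg/L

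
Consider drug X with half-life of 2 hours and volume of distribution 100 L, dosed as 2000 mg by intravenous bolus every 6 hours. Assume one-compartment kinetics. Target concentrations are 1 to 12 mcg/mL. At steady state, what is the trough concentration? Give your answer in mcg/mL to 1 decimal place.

2.9 mcg/mL

τ = 6 h = 3 half-lives, so f = (1/2)^3 = 0.125.
Accumulation ratio R = 1/(1 − f) = 1/0.875 = 8/7.
Single-dose peak C₀ = D/Vd = 2000/100 = 20 mcg/mL.
Steady-state peak Cmax,ss = C₀·R = 20 × 8/7 ≈ 22.857 mcg/mL.
Steady-state trough Cmin,ss = Cmax,ss·f ≈ 22.857 × 0.125 ≈ 2.857 mcg/mL.
Trough 2.9 mcg/mL vs MEC 1 mcg/mL: adequate.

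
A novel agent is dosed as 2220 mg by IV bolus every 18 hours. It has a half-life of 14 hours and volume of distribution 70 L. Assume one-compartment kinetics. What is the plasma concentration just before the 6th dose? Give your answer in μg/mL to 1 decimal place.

f = (1/2)^(τ/t½) = (1/2)^(18/14) ≈ 0.4102.
C₀ = D/Vd = 2220/70 ≈ 31.714 μg/mL.
Before the 6th dose, 5 doses have been given. Superposition: Cmin = C₀·(f + f² + … + f^5).
≈ 31.714 × (0.4102 + 0.1683 + 0.0690 + 0.0283 + 0.0116) ≈ 31.714 × 0.6874 ≈ 21.800 μg/mL.

21.8 μg/mL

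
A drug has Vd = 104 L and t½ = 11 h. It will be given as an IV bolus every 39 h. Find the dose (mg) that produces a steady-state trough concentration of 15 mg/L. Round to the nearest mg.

τ/t½ = 39/11 ≈ 3.5455, so f = (1/2)^(39/11) ≈ 0.085647.
Cmin,ss = (D/Vd)·f/(1−f), so D = Cmin,ss·Vd·(1−f)/f.
D = 15 × 104 × (1−f)/f ≈ 15 × 104 × 10.67583 ≈ 16654.29 mg.

16654 mg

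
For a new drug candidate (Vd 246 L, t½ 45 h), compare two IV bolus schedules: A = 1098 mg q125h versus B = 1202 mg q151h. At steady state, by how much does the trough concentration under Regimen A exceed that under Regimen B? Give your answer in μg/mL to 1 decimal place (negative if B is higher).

0.2 μg/mL

Regimen A: f = (1/2)^(125/45) ≈ 0.1458; Cmin,ss = (1098/246)·f/(1−f) ≈ 0.762 μg/mL.
Regimen B: f = (1/2)^(151/45) ≈ 0.0977; Cmin,ss = (1202/246)·f/(1−f) ≈ 0.529 μg/mL.
Difference ≈ 0.762 − 0.529 ≈ 0.233 μg/mL.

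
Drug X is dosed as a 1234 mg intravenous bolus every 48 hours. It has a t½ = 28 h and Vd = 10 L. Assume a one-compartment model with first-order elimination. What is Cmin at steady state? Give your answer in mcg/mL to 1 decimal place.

τ/t½ = 48/28 ≈ 1.7143, so fraction remaining f = (1/2)^(48/28) ≈ 0.3048.
Each bolus raises the concentration by D/Vd = 1234/10 ≈ 123.400 mcg/mL.
Steady-state trough Cmin,ss = C₀·f/(1−f) ≈ 123.400 × 0.3048/0.6952 ≈ 54.103 mcg/mL.

54.1 mcg/mL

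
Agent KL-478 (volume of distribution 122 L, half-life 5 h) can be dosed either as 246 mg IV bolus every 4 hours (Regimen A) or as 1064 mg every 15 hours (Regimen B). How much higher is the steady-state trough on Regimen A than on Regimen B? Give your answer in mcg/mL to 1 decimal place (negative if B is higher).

Regimen A: f = (1/2)^(4/5) ≈ 0.5743; Cmin,ss = (246/122)·f/(1−f) ≈ 2.720 mcg/mL.
Regimen B: f = (1/2)^(15/5) ≈ 0.1250; Cmin,ss = (1064/122)·f/(1−f) ≈ 1.246 mcg/mL.
Difference ≈ 2.720 − 1.246 ≈ 1.474 mcg/mL.

1.5 mcg/mL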